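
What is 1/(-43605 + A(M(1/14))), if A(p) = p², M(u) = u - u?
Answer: -1/43605 ≈ -2.2933e-5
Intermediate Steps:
M(u) = 0
1/(-43605 + A(M(1/14))) = 1/(-43605 + 0²) = 1/(-43605 + 0) = 1/(-43605) = -1/43605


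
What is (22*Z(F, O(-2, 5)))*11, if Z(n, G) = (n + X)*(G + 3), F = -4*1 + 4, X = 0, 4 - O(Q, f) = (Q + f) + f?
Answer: 0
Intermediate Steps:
O(Q, f) = 4 - Q - 2*f (O(Q, f) = 4 - ((Q + f) + f) = 4 - (Q + 2*f) = 4 + (-Q - 2*f) = 4 - Q - 2*f)
F = 0 (F = -4 + 4 = 0)
Z(n, G) = n*(3 + G) (Z(n, G) = (n + 0)*(G + 3) = n*(3 + G))
(22*Z(F, O(-2, 5)))*11 = (22*(0*(3 + (4 - 1*(-2) - 2*5))))*11 = (22*(0*(3 + (4 + 2 - 10))))*11 = (22*(0*(3 - 4)))*11 = (22*(0*(-1)))*11 = (22*0)*11 = 0*11 = 0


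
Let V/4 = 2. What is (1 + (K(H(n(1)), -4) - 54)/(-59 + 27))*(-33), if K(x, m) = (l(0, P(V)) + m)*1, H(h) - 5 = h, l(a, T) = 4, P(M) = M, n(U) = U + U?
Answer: -1419/16 ≈ -88.688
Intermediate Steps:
V = 8 (V = 4*2 = 8)
n(U) = 2*U
H(h) = 5 + h
K(x, m) = 4 + m (K(x, m) = (4 + m)*1 = 4 + m)
(1 + (K(H(n(1)), -4) - 54)/(-59 + 27))*(-33) = (1 + ((4 - 4) - 54)/(-59 + 27))*(-33) = (1 + (0 - 54)/(-32))*(-33) = (1 - 54*(-1/32))*(-33) = (1 + 27/16)*(-33) = (43/16)*(-33) = -1419/16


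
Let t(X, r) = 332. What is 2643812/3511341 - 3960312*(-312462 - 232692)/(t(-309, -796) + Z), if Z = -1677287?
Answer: -2526970101992746636/1962786948885 ≈ -1.2874e+6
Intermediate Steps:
2643812/3511341 - 3960312*(-312462 - 232692)/(t(-309, -796) + Z) = 2643812/3511341 - 3960312*(-312462 - 232692)/(332 - 1677287) = 2643812*(1/3511341) - 3960312/((-1676955/(-545154))) = 2643812/3511341 - 3960312/((-1676955*(-1/545154))) = 2643812/3511341 - 3960312/558985/181718 = 2643812/3511341 - 3960312*181718/558985 = 2643812/3511341 - 719659976016/558985 = -2526970101992746636/1962786948885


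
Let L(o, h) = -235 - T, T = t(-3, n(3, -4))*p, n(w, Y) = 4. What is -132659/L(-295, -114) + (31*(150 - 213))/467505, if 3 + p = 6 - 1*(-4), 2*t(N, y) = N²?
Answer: 13781827849/27686685 ≈ 497.78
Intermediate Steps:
t(N, y) = N²/2
p = 7 (p = -3 + (6 - 1*(-4)) = -3 + (6 + 4) = -3 + 10 = 7)
T = 63/2 (T = ((½)*(-3)²)*7 = ((½)*9)*7 = (9/2)*7 = 63/2 ≈ 31.500)
L(o, h) = -533/2 (L(o, h) = -235 - 1*63/2 = -235 - 63/2 = -533/2)
-132659/L(-295, -114) + (31*(150 - 213))/467505 = -132659/(-533/2) + (31*(150 - 213))/467505 = -132659*(-2/533) + (31*(-63))*(1/467505) = 265318/533 - 1953*1/467505 = 265318/533 - 217/51945 = 13781827849/27686685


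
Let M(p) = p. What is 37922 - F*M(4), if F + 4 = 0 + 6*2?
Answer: 37890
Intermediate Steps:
F = 8 (F = -4 + (0 + 6*2) = -4 + (0 + 12) = -4 + 12 = 8)
37922 - F*M(4) = 37922 - 8*4 = 37922 - 1*32 = 37922 - 32 = 37890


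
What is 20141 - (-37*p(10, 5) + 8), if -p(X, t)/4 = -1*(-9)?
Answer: 18801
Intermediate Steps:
p(X, t) = -36 (p(X, t) = -(-4)*(-9) = -4*9 = -36)
20141 - (-37*p(10, 5) + 8) = 20141 - (-37*(-36) + 8) = 20141 - (1332 + 8) = 20141 - 1*1340 = 20141 - 1340 = 18801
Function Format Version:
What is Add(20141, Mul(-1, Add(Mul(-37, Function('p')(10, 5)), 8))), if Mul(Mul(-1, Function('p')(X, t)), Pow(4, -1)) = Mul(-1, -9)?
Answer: 18801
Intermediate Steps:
Function('p')(X, t) = -36 (Function('p')(X, t) = Mul(-4, Mul(-1, -9)) = Mul(-4, 9) = -36)
Add(20141, Mul(-1, Add(Mul(-37, Function('p')(10, 5)), 8))) = Add(20141, Mul(-1, Add(Mul(-37, -36), 8))) = Add(20141, Mul(-1, Add(1332, 8))) = Add(20141, Mul(-1, 1340)) = Add(20141, -1340) = 18801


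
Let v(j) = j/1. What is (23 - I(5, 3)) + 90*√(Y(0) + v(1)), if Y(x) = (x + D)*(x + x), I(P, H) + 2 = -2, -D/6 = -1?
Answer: 117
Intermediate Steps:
D = 6 (D = -6*(-1) = 6)
I(P, H) = -4 (I(P, H) = -2 - 2 = -4)
v(j) = j (v(j) = j*1 = j)
Y(x) = 2*x*(6 + x) (Y(x) = (x + 6)*(x + x) = (6 + x)*(2*x) = 2*x*(6 + x))
(23 - I(5, 3)) + 90*√(Y(0) + v(1)) = (23 - 1*(-4)) + 90*√(2*0*(6 + 0) + 1) = (23 + 4) + 90*√(2*0*6 + 1) = 27 + 90*√(0 + 1) = 27 + 90*√1 = 27 + 90*1 = 27 + 90 = 117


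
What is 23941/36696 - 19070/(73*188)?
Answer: -92806609/125903976 ≈ -0.73712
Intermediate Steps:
23941/36696 - 19070/(73*188) = 23941*(1/36696) - 19070/13724 = 23941/36696 - 19070*1/13724 = 23941/36696 - 9535/6862 = -92806609/125903976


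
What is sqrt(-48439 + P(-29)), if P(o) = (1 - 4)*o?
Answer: 4*I*sqrt(3022) ≈ 219.89*I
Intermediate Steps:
P(o) = -3*o
sqrt(-48439 + P(-29)) = sqrt(-48439 - 3*(-29)) = sqrt(-48439 + 87) = sqrt(-48352) = 4*I*sqrt(3022)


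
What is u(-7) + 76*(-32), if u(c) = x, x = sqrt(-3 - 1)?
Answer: -2432 + 2*I ≈ -2432.0 + 2.0*I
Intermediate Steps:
x = 2*I (x = sqrt(-4) = 2*I ≈ 2.0*I)
u(c) = 2*I
u(-7) + 76*(-32) = 2*I + 76*(-32) = 2*I - 2432 = -2432 + 2*I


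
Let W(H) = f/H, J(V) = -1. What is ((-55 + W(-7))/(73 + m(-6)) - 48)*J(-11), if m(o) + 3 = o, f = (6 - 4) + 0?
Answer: 21891/448 ≈ 48.864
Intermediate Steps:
f = 2 (f = 2 + 0 = 2)
m(o) = -3 + o
W(H) = 2/H
((-55 + W(-7))/(73 + m(-6)) - 48)*J(-11) = ((-55 + 2/(-7))/(73 + (-3 - 6)) - 48)*(-1) = ((-55 + 2*(-⅐))/(73 - 9) - 48)*(-1) = ((-55 - 2/7)/64 - 48)*(-1) = (-387/7*1/64 - 48)*(-1) = (-387/448 - 48)*(-1) = -21891/448*(-1) = 21891/448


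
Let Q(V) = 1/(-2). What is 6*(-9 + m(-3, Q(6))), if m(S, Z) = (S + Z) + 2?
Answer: -63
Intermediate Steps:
Q(V) = -½ (Q(V) = 1*(-½) = -½)
m(S, Z) = 2 + S + Z
6*(-9 + m(-3, Q(6))) = 6*(-9 + (2 - 3 - ½)) = 6*(-9 - 3/2) = 6*(-21/2) = -63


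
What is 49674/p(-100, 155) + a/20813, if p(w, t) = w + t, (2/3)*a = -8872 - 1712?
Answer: 1032991782/1144715 ≈ 902.40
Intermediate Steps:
a = -15876 (a = 3*(-8872 - 1712)/2 = (3/2)*(-10584) = -15876)
p(w, t) = t + w
49674/p(-100, 155) + a/20813 = 49674/(155 - 100) - 15876/20813 = 49674/55 - 15876*1/20813 = 49674*(1/55) - 15876/20813 = 49674/55 - 15876/20813 = 1032991782/1144715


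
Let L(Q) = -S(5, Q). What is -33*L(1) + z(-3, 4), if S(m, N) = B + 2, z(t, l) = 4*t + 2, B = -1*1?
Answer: 23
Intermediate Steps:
B = -1
z(t, l) = 2 + 4*t
S(m, N) = 1 (S(m, N) = -1 + 2 = 1)
L(Q) = -1 (L(Q) = -1*1 = -1)
-33*L(1) + z(-3, 4) = -33*(-1) + (2 + 4*(-3)) = 33 + (2 - 12) = 33 - 10 = 23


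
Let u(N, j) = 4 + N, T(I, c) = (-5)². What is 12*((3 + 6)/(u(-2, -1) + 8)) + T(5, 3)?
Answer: 179/5 ≈ 35.800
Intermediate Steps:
T(I, c) = 25
12*((3 + 6)/(u(-2, -1) + 8)) + T(5, 3) = 12*((3 + 6)/((4 - 2) + 8)) + 25 = 12*(9/(2 + 8)) + 25 = 12*(9/10) + 25 = 54/5 + 25 = 179/5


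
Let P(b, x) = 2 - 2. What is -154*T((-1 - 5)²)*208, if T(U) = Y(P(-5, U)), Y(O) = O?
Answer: 0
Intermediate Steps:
P(b, x) = 0
T(U) = 0
-154*T((-1 - 5)²)*208 = -154*0*208 = 0*208 = 0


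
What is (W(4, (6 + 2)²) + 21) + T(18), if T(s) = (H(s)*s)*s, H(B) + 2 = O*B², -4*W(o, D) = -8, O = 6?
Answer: 629231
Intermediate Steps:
W(o, D) = 2 (W(o, D) = -¼*(-8) = 2)
H(B) = -2 + 6*B²
T(s) = s²*(-2 + 6*s²) (T(s) = ((-2 + 6*s²)*s)*s = (s*(-2 + 6*s²))*s = s²*(-2 + 6*s²))
(W(4, (6 + 2)²) + 21) + T(18) = (2 + 21) + 18²*(-2 + 6*18²) = 23 + 324*(-2 + 6*324) = 23 + 324*(-2 + 1944) = 23 + 324*1942 = 23 + 629208 = 629231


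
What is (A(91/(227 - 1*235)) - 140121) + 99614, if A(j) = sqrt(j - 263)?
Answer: -40507 + I*sqrt(4390)/4 ≈ -40507.0 + 16.564*I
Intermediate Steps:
A(j) = sqrt(-263 + j)
(A(91/(227 - 1*235)) - 140121) + 99614 = (sqrt(-263 + 91/(227 - 1*235)) - 140121) + 99614 = (sqrt(-263 + 91/(227 - 235)) - 140121) + 99614 = (sqrt(-263 + 91/(-8)) - 140121) + 99614 = (sqrt(-263 + 91*(-1/8)) - 140121) + 99614 = (sqrt(-263 - 91/8) - 140121) + 99614 = (sqrt(-2195/8) - 140121) + 99614 = (I*sqrt(4390)/4 - 140121) + 99614 = (-140121 + I*sqrt(4390)/4) + 99614 = -40507 + I*sqrt(4390)/4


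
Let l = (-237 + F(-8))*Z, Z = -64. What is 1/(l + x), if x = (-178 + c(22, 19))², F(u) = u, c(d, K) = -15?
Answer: 1/52929 ≈ 1.8893e-5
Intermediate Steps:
l = 15680 (l = (-237 - 8)*(-64) = -245*(-64) = 15680)
x = 37249 (x = (-178 - 15)² = (-193)² = 37249)
1/(l + x) = 1/(15680 + 37249) = 1/52929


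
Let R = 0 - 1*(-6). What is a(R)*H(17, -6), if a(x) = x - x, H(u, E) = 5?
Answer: 0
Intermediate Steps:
R = 6 (R = 0 + 6 = 6)
a(x) = 0
a(R)*H(17, -6) = 0*5 = 0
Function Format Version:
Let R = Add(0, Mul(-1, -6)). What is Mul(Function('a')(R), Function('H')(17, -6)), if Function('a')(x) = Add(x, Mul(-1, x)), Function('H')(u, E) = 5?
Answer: 0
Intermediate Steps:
R = 6 (R = Add(0, 6) = 6)
Function('a')(x) = 0
Mul(Function('a')(R), Function('H')(17, -6)) = Mul(0, 5) = 0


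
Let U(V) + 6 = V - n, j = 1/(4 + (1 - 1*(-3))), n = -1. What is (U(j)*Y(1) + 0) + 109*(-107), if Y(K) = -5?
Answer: -93109/8 ≈ -11639.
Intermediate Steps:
j = ⅛ (j = 1/(4 + (1 + 3)) = 1/(4 + 4) = 1/8 = ⅛ ≈ 0.12500)
U(V) = -5 + V (U(V) = -6 + (V - 1*(-1)) = -6 + (V + 1) = -6 + (1 + V) = -5 + V)
(U(j)*Y(1) + 0) + 109*(-107) = ((-5 + ⅛)*(-5) + 0) + 109*(-107) = (-39/8*(-5) + 0) - 11663 = (195/8 + 0) - 11663 = 195/8 - 11663 = -93109/8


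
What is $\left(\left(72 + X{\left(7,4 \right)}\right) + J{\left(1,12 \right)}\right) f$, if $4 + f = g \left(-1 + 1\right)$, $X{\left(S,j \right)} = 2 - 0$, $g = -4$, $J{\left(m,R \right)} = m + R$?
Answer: $-348$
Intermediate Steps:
$J{\left(m,R \right)} = R + m$
$X{\left(S,j \right)} = 2$ ($X{\left(S,j \right)} = 2 + 0 = 2$)
$f = -4$ ($f = -4 - 4 \left(-1 + 1\right) = -4 - 0 = -4 + 0 = -4$)
$\left(\left(72 + X{\left(7,4 \right)}\right) + J{\left(1,12 \right)}\right) f = \left(\left(72 + 2\right) + \left(12 + 1\right)\right) \left(-4\right) = \left(74 + 13\right) \left(-4\right) = 87 \left(-4\right) = -348$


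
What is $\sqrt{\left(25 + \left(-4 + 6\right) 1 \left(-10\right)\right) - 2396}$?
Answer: $i \sqrt{2391} \approx 48.898 i$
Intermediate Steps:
$\sqrt{\left(25 + \left(-4 + 6\right) 1 \left(-10\right)\right) - 2396} = \sqrt{\left(25 + 2 \cdot 1 \left(-10\right)\right) - 2396} = \sqrt{\left(25 + 2 \left(-10\right)\right) - 2396} = \sqrt{\left(25 - 20\right) - 2396} = \sqrt{5 - 2396} = \sqrt{-2391} = i \sqrt{2391}$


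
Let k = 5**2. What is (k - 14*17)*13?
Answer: -2769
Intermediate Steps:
k = 25
(k - 14*17)*13 = (25 - 14*17)*13 = (25 - 238)*13 = -213*13 = -2769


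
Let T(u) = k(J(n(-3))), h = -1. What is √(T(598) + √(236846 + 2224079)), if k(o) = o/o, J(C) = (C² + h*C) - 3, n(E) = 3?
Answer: √(1 + 5*√98437) ≈ 39.620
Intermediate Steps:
J(C) = -3 + C² - C (J(C) = (C² - C) - 3 = -3 + C² - C)
k(o) = 1
T(u) = 1
√(T(598) + √(236846 + 2224079)) = √(1 + √(236846 + 2224079)) = √(1 + √2460925) = √(1 + 5*√98437)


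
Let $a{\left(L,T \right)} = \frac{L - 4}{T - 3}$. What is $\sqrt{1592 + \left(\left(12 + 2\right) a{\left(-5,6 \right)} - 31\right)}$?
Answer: $7 \sqrt{31} \approx 38.974$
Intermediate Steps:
$a{\left(L,T \right)} = \frac{-4 + L}{-3 + T}$ ($a{\left(L,T \right)} = \frac{-4 + L}{T - 3} = \frac{-4 + L}{-3 + T}$)
$\sqrt{1592 + \left(\left(12 + 2\right) a{\left(-5,6 \right)} - 31\right)} = \sqrt{1592 + \left(\left(12 + 2\right) \frac{-4 - 5}{-3 + 6} - 31\right)} = \sqrt{1592 + \left(14 \cdot \frac{1}{3} \left(-9\right) - 31\right)} = \sqrt{1592 + \left(14 \left(-3\right) - 31\right)} = \sqrt{1592 - 73} = \sqrt{1519} = 7 \sqrt{31}$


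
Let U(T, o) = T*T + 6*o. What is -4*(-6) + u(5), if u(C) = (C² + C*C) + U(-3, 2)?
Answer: 95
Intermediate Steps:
U(T, o) = T² + 6*o
u(C) = 21 + 2*C² (u(C) = (C² + C*C) + ((-3)² + 6*2) = (C² + C²) + (9 + 12) = 2*C² + 21 = 21 + 2*C²)
-4*(-6) + u(5) = -4*(-6) + (21 + 2*5²) = 24 + (21 + 2*25) = 24 + (21 + 50) = 24 + 71 = 95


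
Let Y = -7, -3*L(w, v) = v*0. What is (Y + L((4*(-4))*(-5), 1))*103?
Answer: -721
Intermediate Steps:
L(w, v) = 0 (L(w, v) = -v*0/3 = -1/3*0 = 0)
(Y + L((4*(-4))*(-5), 1))*103 = (-7 + 0)*103 = -7*103 = -721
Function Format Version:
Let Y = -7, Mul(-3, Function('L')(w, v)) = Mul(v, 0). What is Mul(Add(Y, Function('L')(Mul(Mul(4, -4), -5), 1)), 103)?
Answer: -721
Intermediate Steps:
Function('L')(w, v) = 0 (Function('L')(w, v) = Mul(Rational(-1, 3), Mul(v, 0)) = Mul(Rational(-1, 3), 0) = 0)
Mul(Add(Y, Function('L')(Mul(Mul(4, -4), -5), 1)), 103) = Mul(Add(-7, 0), 103) = Mul(-7, 103) = -721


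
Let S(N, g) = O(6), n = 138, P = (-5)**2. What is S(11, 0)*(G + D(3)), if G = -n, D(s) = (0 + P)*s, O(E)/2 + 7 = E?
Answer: 126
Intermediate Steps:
P = 25
O(E) = -14 + 2*E
S(N, g) = -2 (S(N, g) = -14 + 2*6 = -14 + 12 = -2)
D(s) = 25*s (D(s) = (0 + 25)*s = 25*s)
G = -138 (G = -1*138 = -138)
S(11, 0)*(G + D(3)) = -2*(-138 + 25*3) = -2*(-138 + 75) = -2*(-63) = 126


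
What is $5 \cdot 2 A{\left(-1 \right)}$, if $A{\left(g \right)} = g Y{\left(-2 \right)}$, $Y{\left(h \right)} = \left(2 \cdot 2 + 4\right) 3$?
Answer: $-240$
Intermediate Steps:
$Y{\left(h \right)} = 24$ ($Y{\left(h \right)} = \left(4 + 4\right) 3 = 8 \cdot 3 = 24$)
$A{\left(g \right)} = 24 g$ ($A{\left(g \right)} = g 24 = 24 g$)
$5 \cdot 2 A{\left(-1 \right)} = 5 \cdot 2 \cdot 24 \left(-1\right) = 10 \left(-24\right) = -240$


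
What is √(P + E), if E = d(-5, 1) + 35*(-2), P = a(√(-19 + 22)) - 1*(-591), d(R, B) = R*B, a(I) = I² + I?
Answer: √(519 + √3) ≈ 22.820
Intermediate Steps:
a(I) = I + I²
d(R, B) = B*R
P = 591 + √3*(1 + √3) (P = √(-19 + 22)*(1 + √(-19 + 22)) - 1*(-591) = √3*(1 + √3) + 591 = 591 + √3*(1 + √3) ≈ 595.73)
E = -75 (E = 1*(-5) + 35*(-2) = -5 - 70 = -75)
√(P + E) = √((594 + √3) - 75) = √(519 + √3)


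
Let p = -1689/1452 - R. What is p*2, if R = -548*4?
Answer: 1060365/242 ≈ 4381.7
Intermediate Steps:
R = -2192
p = 1060365/484 (p = -1689/1452 - 1*(-2192) = -1689*1/1452 + 2192 = -563/484 + 2192 = 1060365/484 ≈ 2190.8)
p*2 = (1060365/484)*2 = 1060365/242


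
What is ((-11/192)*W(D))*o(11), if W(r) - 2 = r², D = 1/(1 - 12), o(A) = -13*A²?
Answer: 11583/64 ≈ 180.98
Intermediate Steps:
D = -1/11 (D = 1/(-11) = -1/11 ≈ -0.090909)
W(r) = 2 + r²
((-11/192)*W(D))*o(11) = ((-11/192)*(2 + (-1/11)²))*(-13*11²) = ((-11*1/192)*(2 + 1/121))*(-13*121) = -11/192*243/121*(-1573) = -81/704*(-1573) = 11583/64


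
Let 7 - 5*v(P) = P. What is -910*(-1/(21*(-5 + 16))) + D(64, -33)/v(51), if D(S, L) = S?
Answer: -10/3 ≈ -3.3333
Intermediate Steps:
v(P) = 7/5 - P/5
-910*(-1/(21*(-5 + 16))) + D(64, -33)/v(51) = -910*(-1/(21*(-5 + 16))) + 64/(7/5 - 1/5*51) = -910/((-21*11)) + 64/(7/5 - 51/5) = -910/(-231) + 64/(-44/5) = -910*(-1/231) + 64*(-5/44) = 130/33 - 80/11 = -10/3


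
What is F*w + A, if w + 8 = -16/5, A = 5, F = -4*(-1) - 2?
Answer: -87/5 ≈ -17.400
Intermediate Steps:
F = 2 (F = 4 - 2 = 2)
w = -56/5 (w = -8 - 16/5 = -56/5 ≈ -11.200)
F*w + A = 2*(-56/5) + 5 = -112/5 + 5 = -87/5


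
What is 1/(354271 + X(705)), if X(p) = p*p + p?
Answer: 1/852001 ≈ 1.1737e-6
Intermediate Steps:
X(p) = p + p² (X(p) = p² + p = p + p²)
1/(354271 + X(705)) = 1/(354271 + 705*(1 + 705)) = 1/(354271 + 705*706) = 1/(354271 + 497730) = 1/852001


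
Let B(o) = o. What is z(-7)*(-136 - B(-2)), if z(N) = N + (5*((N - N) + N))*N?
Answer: -31892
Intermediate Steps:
z(N) = N + 5*N² (z(N) = N + (5*(0 + N))*N = N + (5*N)*N = N + 5*N²)
z(-7)*(-136 - B(-2)) = (-7*(1 + 5*(-7)))*(-136 - 1*(-2)) = (-7*(1 - 35))*(-136 + 2) = -7*(-34)*(-134) = 238*(-134) = -31892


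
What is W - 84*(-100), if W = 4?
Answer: 8404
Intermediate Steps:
W - 84*(-100) = 4 - 84*(-100) = 4 + 8400 = 8404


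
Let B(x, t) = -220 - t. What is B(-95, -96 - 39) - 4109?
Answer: -4194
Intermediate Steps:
B(-95, -96 - 39) - 4109 = (-220 - (-96 - 39)) - 4109 = (-220 - 1*(-135)) - 4109 = (-220 + 135) - 4109 = -85 - 4109 = -4194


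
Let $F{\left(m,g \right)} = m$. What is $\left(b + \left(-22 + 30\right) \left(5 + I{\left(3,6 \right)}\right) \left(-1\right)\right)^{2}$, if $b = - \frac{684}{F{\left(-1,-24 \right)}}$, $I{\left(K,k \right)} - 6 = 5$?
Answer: $309136$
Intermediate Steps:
$I{\left(K,k \right)} = 11$ ($I{\left(K,k \right)} = 6 + 5 = 11$)
$b = 684$ ($b = - \frac{684}{-1} = \left(-684\right) \left(-1\right) = 684$)
$\left(b + \left(-22 + 30\right) \left(5 + I{\left(3,6 \right)}\right) \left(-1\right)\right)^{2} = \left(684 + \left(-22 + 30\right) \left(5 + 11\right) \left(-1\right)\right)^{2} = \left(684 + 8 \cdot 16 \left(-1\right)\right)^{2} = \left(684 + 8 \left(-16\right)\right)^{2} = \left(684 - 128\right)^{2} = 556^{2} = 309136$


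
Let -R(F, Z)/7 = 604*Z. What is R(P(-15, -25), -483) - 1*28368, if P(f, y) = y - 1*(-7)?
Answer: 2013756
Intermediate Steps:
P(f, y) = 7 + y (P(f, y) = y + 7 = 7 + y)
R(F, Z) = -4228*Z
R(P(-15, -25), -483) - 1*28368 = -4228*(-483) - 1*28368 = 2042124 - 28368 = 2013756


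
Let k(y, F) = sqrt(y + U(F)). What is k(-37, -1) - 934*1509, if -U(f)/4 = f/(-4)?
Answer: -1409406 + I*sqrt(38) ≈ -1.4094e+6 + 6.1644*I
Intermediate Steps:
U(f) = f (U(f) = -4*f/(-4) = -4*f*(-1)/4 = -(-1)*f = f)
k(y, F) = sqrt(F + y) (k(y, F) = sqrt(y + F) = sqrt(F + y))
k(-37, -1) - 934*1509 = sqrt(-1 - 37) - 934*1509 = sqrt(-38) - 1409406 = I*sqrt(38) - 1409406 = -1409406 + I*sqrt(38)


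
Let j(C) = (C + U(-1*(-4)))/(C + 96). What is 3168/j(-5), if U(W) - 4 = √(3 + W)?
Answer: 48048 + 48048*√7 ≈ 1.7517e+5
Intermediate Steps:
U(W) = 4 + √(3 + W)
j(C) = (4 + C + √7)/(96 + C) (j(C) = (C + (4 + √(3 - 1*(-4))))/(C + 96) = (C + (4 + √(3 + 4)))/(96 + C) = (C + (4 + √7))/(96 + C) = (4 + C + √7)/(96 + C))
3168/j(-5) = 3168/(((4 - 5 + √7)/(96 - 5))) = 3168/(((-1 + √7)/91)) = 3168/(-1/91 + √7/91)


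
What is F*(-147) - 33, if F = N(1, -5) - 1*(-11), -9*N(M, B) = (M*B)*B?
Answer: -3725/3 ≈ -1241.7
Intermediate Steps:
N(M, B) = -M*B**2/9 (N(M, B) = -M*B*B/9 = -B*M*B/9 = -M*B**2/9)
F = 74/9 (F = -1/9*1*(-5)**2 - 1*(-11) = -1/9*1*25 + 11 = -25/9 + 11 = 74/9 ≈ 8.2222)
F*(-147) - 33 = (74/9)*(-147) - 33 = -3626/3 - 33 = -3725/3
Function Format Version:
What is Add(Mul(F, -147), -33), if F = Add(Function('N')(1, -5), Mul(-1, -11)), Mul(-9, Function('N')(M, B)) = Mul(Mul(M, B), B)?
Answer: Rational(-3725, 3) ≈ -1241.7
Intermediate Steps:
Function('N')(M, B) = Mul(Rational(-1, 9), M, Pow(B, 2)) (Function('N')(M, B) = Mul(Rational(-1, 9), Mul(Mul(M, B), B)) = Mul(Rational(-1, 9), Mul(Mul(B, M), B)) = Mul(Rational(-1, 9), Mul(M, Pow(B, 2))) = Mul(Rational(-1, 9), M, Pow(B, 2)))
F = Rational(74, 9) (F = Add(Mul(Rational(-1, 9), 1, Pow(-5, 2)), Mul(-1, -11)) = Add(Mul(Rational(-1, 9), 1, 25), 11) = Add(Rational(-25, 9), 11) = Rational(74, 9) ≈ 8.2222)
Add(Mul(F, -147), -33) = Add(Mul(Rational(74, 9), -147), -33) = Add(Rational(-3626, 3), -33) = Rational(-3725, 3)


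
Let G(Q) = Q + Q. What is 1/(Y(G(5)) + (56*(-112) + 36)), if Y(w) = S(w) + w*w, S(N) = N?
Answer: -1/6126 ≈ -0.00016324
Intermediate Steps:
G(Q) = 2*Q
Y(w) = w + w² (Y(w) = w + w*w = w + w²)
1/(Y(G(5)) + (56*(-112) + 36)) = 1/((2*5)*(1 + 2*5) + (56*(-112) + 36)) = 1/(10*(1 + 10) + (-6272 + 36)) = 1/(10*11 - 6236) = 1/(110 - 6236) = 1/(-6126) = -1/6126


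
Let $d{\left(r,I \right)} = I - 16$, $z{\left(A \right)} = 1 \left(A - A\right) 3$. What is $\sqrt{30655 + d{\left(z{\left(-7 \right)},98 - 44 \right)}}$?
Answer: $\sqrt{30693} \approx 175.19$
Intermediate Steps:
$z{\left(A \right)} = 0$ ($z{\left(A \right)} = 1 \cdot 0 \cdot 3 = 0 \cdot 3 = 0$)
$d{\left(r,I \right)} = -16 + I$
$\sqrt{30655 + d{\left(z{\left(-7 \right)},98 - 44 \right)}} = \sqrt{30655 + \left(-16 + \left(98 - 44\right)\right)} = \sqrt{30655 + \left(-16 + 54\right)} = \sqrt{30655 + 38} = \sqrt{30693}$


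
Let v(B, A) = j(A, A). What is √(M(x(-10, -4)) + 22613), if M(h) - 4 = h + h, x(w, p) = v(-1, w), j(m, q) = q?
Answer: √22597 ≈ 150.32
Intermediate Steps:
v(B, A) = A
x(w, p) = w
M(h) = 4 + 2*h (M(h) = 4 + (h + h) = 4 + 2*h)
√(M(x(-10, -4)) + 22613) = √((4 + 2*(-10)) + 22613) = √((4 - 20) + 22613) = √(-16 + 22613) = √22597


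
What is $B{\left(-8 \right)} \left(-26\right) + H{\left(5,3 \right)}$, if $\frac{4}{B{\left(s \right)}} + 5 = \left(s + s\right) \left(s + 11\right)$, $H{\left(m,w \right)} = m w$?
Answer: $\frac{899}{53} \approx 16.962$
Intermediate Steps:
$B{\left(s \right)} = \frac{4}{-5 + 2 s \left(11 + s\right)}$ ($B{\left(s \right)} = \frac{4}{-5 + \left(s + s\right) \left(s + 11\right)} = \frac{4}{-5 + 2 s \left(11 + s\right)}$)
$B{\left(-8 \right)} \left(-26\right) + H{\left(5,3 \right)} = \frac{4}{-5 + 2 \left(-8\right)^{2} + 22 \left(-8\right)} \left(-26\right) + 5 \cdot 3 = \frac{4}{-5 + 2 \cdot 64 - 176} \left(-26\right) + 15 = \frac{4}{-5 + 128 - 176} \left(-26\right) + 15 = \frac{4}{-53} \left(-26\right) + 15 = 4 \left(- \frac{1}{53}\right) \left(-26\right) + 15 = \left(- \frac{4}{53}\right) \left(-26\right) + 15 = \frac{104}{53} + 15 = \frac{899}{53}$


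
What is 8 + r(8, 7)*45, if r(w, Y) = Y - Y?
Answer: 8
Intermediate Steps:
r(w, Y) = 0
8 + r(8, 7)*45 = 8 + 0*45 = 8 + 0 = 8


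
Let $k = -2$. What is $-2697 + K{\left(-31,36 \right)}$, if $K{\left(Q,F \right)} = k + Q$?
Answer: $-2730$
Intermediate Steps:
$K{\left(Q,F \right)} = -2 + Q$
$-2697 + K{\left(-31,36 \right)} = -2697 - 33 = -2730$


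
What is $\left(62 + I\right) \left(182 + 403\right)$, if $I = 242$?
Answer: $177840$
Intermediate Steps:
$\left(62 + I\right) \left(182 + 403\right) = \left(62 + 242\right) \left(182 + 403\right) = 304 \cdot 585 = 177840$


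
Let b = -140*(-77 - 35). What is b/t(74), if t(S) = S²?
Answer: 3920/1369 ≈ 2.8634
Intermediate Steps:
b = 15680 (b = -140*(-112) = 15680)
b/t(74) = 15680/(74²) = 15680/5476 = 15680*(1/5476) = 3920/1369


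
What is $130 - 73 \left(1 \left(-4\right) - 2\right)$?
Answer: $568$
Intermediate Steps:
$130 - 73 \left(1 \left(-4\right) - 2\right) = 130 - 73 \left(-4 - 2\right) = 130 - -438 = 130 + 438 = 568$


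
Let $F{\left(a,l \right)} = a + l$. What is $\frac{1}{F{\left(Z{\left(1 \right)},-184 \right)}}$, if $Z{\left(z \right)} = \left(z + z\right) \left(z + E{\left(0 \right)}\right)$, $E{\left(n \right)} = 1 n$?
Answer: $- \frac{1}{182} \approx -0.0054945$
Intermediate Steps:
$E{\left(n \right)} = n$
$Z{\left(z \right)} = 2 z^{2}$ ($Z{\left(z \right)} = \left(z + z\right) \left(z + 0\right) = 2 z z = 2 z^{2}$)
$\frac{1}{F{\left(Z{\left(1 \right)},-184 \right)}} = \frac{1}{2 \cdot 1^{2} - 184} = \frac{1}{2 \cdot 1 - 184} = \frac{1}{2 - 184} = \frac{1}{-182} = - \frac{1}{182}$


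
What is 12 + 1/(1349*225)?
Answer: 3642301/303525 ≈ 12.000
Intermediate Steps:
12 + 1/(1349*225) = 12 + (1/1349)*(1/225) = 12 + 1/303525 = 3642301/303525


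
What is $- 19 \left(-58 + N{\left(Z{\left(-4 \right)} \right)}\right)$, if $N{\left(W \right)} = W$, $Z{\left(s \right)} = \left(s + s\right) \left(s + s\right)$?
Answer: $-114$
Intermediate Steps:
$Z{\left(s \right)} = 4 s^{2}$ ($Z{\left(s \right)} = 2 s 2 s = 4 s^{2}$)
$- 19 \left(-58 + N{\left(Z{\left(-4 \right)} \right)}\right) = - 19 \left(-58 + 4 \left(-4\right)^{2}\right) = - 19 \left(-58 + 4 \cdot 16\right) = - 19 \left(-58 + 64\right) = \left(-19\right) 6 = -114$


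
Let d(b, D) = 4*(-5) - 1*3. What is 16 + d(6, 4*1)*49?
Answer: -1111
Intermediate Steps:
d(b, D) = -23 (d(b, D) = -20 - 3 = -23)
16 + d(6, 4*1)*49 = 16 - 23*49 = 16 - 1127 = -1111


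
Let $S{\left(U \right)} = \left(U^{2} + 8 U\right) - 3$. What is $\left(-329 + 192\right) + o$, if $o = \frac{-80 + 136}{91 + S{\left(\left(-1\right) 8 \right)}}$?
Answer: $- \frac{1500}{11} \approx -136.36$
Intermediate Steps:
$S{\left(U \right)} = -3 + U^{2} + 8 U$
$o = \frac{7}{11}$ ($o = \frac{-80 + 136}{91 + \left(-3 + \left(\left(-1\right) 8\right)^{2} + 8 \left(\left(-1\right) 8\right)\right)} = \frac{56}{91 + \left(-3 + \left(-8\right)^{2} + 8 \left(-8\right)\right)} = \frac{56}{91 - 3} = \frac{56}{88} = 56 \cdot \frac{1}{88} = \frac{7}{11} \approx 0.63636$)
$\left(-329 + 192\right) + o = \left(-329 + 192\right) + \frac{7}{11} = -137 + \frac{7}{11} = - \frac{1500}{11}$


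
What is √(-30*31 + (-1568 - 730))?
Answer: 2*I*√807 ≈ 56.815*I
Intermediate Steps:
√(-30*31 + (-1568 - 730)) = √(-930 - 2298) = √(-3228) = 2*I*√807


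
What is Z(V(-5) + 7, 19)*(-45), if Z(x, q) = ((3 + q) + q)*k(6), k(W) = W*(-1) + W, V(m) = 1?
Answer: 0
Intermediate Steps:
k(W) = 0 (k(W) = -W + W = 0)
Z(x, q) = 0 (Z(x, q) = ((3 + q) + q)*0 = (3 + 2*q)*0 = 0)
Z(V(-5) + 7, 19)*(-45) = 0*(-45) = 0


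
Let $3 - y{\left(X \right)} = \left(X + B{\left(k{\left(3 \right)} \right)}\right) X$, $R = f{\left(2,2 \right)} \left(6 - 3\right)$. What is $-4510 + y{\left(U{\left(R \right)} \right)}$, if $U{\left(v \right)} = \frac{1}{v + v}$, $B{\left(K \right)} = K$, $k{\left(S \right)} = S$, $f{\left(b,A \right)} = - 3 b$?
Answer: $- \frac{5840965}{1296} \approx -4506.9$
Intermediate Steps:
$R = -18$ ($R = \left(-3\right) 2 \left(6 - 3\right) = \left(-6\right) 3 = -18$)
$U{\left(v \right)} = \frac{1}{2 v}$
$y{\left(X \right)} = 3 - X \left(3 + X\right)$ ($y{\left(X \right)} = 3 - \left(X + 3\right) X = 3 - \left(3 + X\right) X = 3 - X \left(3 + X\right)$)
$-4510 + y{\left(U{\left(R \right)} \right)} = -4510 - \left(-3 + \left(\frac{1}{2 \left(-18\right)}\right)^{2} + 3 \cdot \frac{1}{2} \frac{1}{-18}\right) = -4510 - \left(-3 + \left(\frac{1}{2} \left(- \frac{1}{18}\right)\right)^{2} + 3 \cdot \frac{1}{2} \left(- \frac{1}{18}\right)\right) = -4510 - - \frac{3995}{1296} = -4510 + \left(3 - \frac{1}{1296} + \frac{1}{12}\right) = -4510 + \frac{3995}{1296} = - \frac{5840965}{1296}$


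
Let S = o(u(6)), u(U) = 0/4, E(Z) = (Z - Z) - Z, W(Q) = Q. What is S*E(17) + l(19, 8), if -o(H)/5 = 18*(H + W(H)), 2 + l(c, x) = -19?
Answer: -21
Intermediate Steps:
l(c, x) = -21 (l(c, x) = -2 - 19 = -21)
E(Z) = -Z (E(Z) = 0 - Z = -Z)
u(U) = 0 (u(U) = 0*(1/4) = 0)
o(H) = -180*H (o(H) = -90*(H + H) = -90*2*H = -180*H)
S = 0 (S = -180*0 = 0)
S*E(17) + l(19, 8) = 0*(-1*17) - 21 = 0*(-17) - 21 = 0 - 21 = -21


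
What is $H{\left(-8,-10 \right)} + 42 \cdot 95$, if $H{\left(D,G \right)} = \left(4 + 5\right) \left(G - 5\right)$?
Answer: $3855$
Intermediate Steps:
$H{\left(D,G \right)} = -45 + 9 G$ ($H{\left(D,G \right)} = 9 \left(-5 + G\right) = -45 + 9 G$)
$H{\left(-8,-10 \right)} + 42 \cdot 95 = \left(-45 + 9 \left(-10\right)\right) + 42 \cdot 95 = \left(-45 - 90\right) + 3990 = -135 + 3990 = 3855$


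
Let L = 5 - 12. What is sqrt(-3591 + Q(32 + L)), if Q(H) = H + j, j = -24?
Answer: I*sqrt(3590) ≈ 59.917*I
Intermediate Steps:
L = -7
Q(H) = -24 + H (Q(H) = H - 24 = -24 + H)
sqrt(-3591 + Q(32 + L)) = sqrt(-3591 + (-24 + (32 - 7))) = sqrt(-3591 + (-24 + 25)) = sqrt(-3591 + 1) = sqrt(-3590) = I*sqrt(3590)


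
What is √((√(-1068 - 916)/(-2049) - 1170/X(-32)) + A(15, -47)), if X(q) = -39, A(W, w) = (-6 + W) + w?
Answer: 2*√(-8396802 - 4098*I*√31)/2049 ≈ 0.0038428 - 2.8284*I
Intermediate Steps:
A(W, w) = -6 + W + w
√((√(-1068 - 916)/(-2049) - 1170/X(-32)) + A(15, -47)) = √((√(-1068 - 916)/(-2049) - 1170/(-39)) + (-6 + 15 - 47)) = √((√(-1984)*(-1/2049) - 1170*(-1/39)) - 38) = √(((8*I*√31)*(-1/2049) + 30) - 38) = √((-8*I*√31/2049 + 30) - 38) = √((30 - 8*I*√31/2049) - 38) = √(-8 - 8*I*√31/2049)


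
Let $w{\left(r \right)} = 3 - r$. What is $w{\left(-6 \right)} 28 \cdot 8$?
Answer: $2016$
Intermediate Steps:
$w{\left(-6 \right)} 28 \cdot 8 = \left(3 - -6\right) 28 \cdot 8 = \left(3 + 6\right) 28 \cdot 8 = 9 \cdot 28 \cdot 8 = 252 \cdot 8 = 2016$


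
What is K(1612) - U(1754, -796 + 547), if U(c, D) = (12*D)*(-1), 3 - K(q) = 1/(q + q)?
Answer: -9623641/3224 ≈ -2985.0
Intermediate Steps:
K(q) = 3 - 1/(2*q) (K(q) = 3 - 1/(q + q) = 3 - 1/(2*q))
U(c, D) = -12*D
K(1612) - U(1754, -796 + 547) = (3 - 1/2/1612) - (-12)*(-796 + 547) = (3 - 1/2*1/1612) - (-12)*(-249) = (3 - 1/3224) - 1*2988 = 9671/3224 - 2988 = -9623641/3224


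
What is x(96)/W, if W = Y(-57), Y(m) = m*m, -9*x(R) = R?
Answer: -32/9747 ≈ -0.0032831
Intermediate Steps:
x(R) = -R/9
Y(m) = m**2
W = 3249 (W = (-57)**2 = 3249)
x(96)/W = -1/9*96/3249 = -32/3*1/3249 = -32/9747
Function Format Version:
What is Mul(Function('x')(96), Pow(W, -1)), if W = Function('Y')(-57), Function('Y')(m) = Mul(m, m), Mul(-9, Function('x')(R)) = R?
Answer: Rational(-32, 9747) ≈ -0.0032831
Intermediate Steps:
Function('x')(R) = Mul(Rational(-1, 9), R)
Function('Y')(m) = Pow(m, 2)
W = 3249 (W = Pow(-57, 2) = 3249)
Mul(Function('x')(96), Pow(W, -1)) = Mul(Mul(Rational(-1, 9), 96), Pow(3249, -1)) = Mul(Rational(-32, 3), Rational(1, 3249)) = Rational(-32, 9747)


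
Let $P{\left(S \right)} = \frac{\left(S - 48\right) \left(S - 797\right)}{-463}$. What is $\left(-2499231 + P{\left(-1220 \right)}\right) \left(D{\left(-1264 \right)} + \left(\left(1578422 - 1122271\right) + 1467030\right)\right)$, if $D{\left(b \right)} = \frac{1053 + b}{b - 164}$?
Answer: $- \frac{3184891361007042611}{661164} \approx -4.8171 \cdot 10^{12}$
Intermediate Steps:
$D{\left(b \right)} = \frac{1053 + b}{-164 + b}$
$P{\left(S \right)} = - \frac{\left(-797 + S\right) \left(-48 + S\right)}{463}$ ($P{\left(S \right)} = \left(-48 + S\right) \left(-797 + S\right) \left(- \frac{1}{463}\right) = \left(-797 + S\right) \left(-48 + S\right) \left(- \frac{1}{463}\right) = - \frac{\left(-797 + S\right) \left(-48 + S\right)}{463}$)
$\left(-2499231 + P{\left(-1220 \right)}\right) \left(D{\left(-1264 \right)} + \left(\left(1578422 - 1122271\right) + 1467030\right)\right) = \left(-2499231 - \left(\frac{1069156}{463} + \frac{1488400}{463}\right)\right) \left(\frac{1053 - 1264}{-164 - 1264} + \left(\left(1578422 - 1122271\right) + 1467030\right)\right) = \left(-2499231 - \frac{2557556}{463}\right) \left(\frac{1}{-1428} \left(-211\right) + \left(456151 + 1467030\right)\right) = \left(-2499231 - \frac{2557556}{463}\right) \left(\left(- \frac{1}{1428}\right) \left(-211\right) + 1923181\right) = \left(-2499231 - \frac{2557556}{463}\right) \left(\frac{211}{1428} + 1923181\right) = \left(- \frac{1159701509}{463}\right) \frac{2746302679}{1428} = - \frac{3184891361007042611}{661164}$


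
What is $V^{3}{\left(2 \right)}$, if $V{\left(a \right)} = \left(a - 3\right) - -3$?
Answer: $8$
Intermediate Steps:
$V{\left(a \right)} = a$ ($V{\left(a \right)} = \left(-3 + a\right) + 3 = a$)
$V^{3}{\left(2 \right)} = 2^{3} = 8$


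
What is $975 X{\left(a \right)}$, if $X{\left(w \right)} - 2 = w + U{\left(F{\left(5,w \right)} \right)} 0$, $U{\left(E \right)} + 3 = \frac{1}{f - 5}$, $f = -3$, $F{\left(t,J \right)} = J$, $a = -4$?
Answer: $-1950$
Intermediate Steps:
$U{\left(E \right)} = - \frac{25}{8}$ ($U{\left(E \right)} = -3 + \frac{1}{-3 - 5} = -3 + \frac{1}{-8} = -3 - \frac{1}{8} = - \frac{25}{8}$)
$X{\left(w \right)} = 2 + w$ ($X{\left(w \right)} = 2 + \left(w - 0\right) = 2 + \left(w + 0\right) = 2 + w$)
$975 X{\left(a \right)} = 975 \left(2 - 4\right) = 975 \left(-2\right) = -1950$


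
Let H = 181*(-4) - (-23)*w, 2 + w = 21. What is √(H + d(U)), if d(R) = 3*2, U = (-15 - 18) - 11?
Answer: I*√281 ≈ 16.763*I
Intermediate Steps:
w = 19 (w = -2 + 21 = 19)
U = -44 (U = -33 - 11 = -44)
d(R) = 6
H = -287 (H = 181*(-4) - (-23)*19 = -724 - 1*(-437) = -724 + 437 = -287)
√(H + d(U)) = √(-287 + 6) = √(-281) = I*√281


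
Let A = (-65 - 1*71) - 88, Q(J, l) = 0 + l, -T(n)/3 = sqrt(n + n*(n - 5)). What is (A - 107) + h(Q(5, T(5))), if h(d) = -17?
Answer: -348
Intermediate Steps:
T(n) = -3*sqrt(n + n*(-5 + n)) (T(n) = -3*sqrt(n + n*(n - 5)) = -3*sqrt(n + n*(-5 + n)))
Q(J, l) = l
A = -224 (A = (-65 - 71) - 88 = -136 - 88 = -224)
(A - 107) + h(Q(5, T(5))) = (-224 - 107) - 17 = -331 - 17 = -348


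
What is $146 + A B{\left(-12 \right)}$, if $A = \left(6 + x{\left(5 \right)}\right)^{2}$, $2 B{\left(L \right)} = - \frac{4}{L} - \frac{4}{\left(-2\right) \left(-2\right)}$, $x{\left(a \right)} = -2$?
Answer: $\frac{422}{3} \approx 140.67$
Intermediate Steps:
$B{\left(L \right)} = - \frac{1}{2} - \frac{2}{L}$ ($B{\left(L \right)} = \frac{- \frac{4}{L} - \frac{4}{\left(-2\right) \left(-2\right)}}{2} = \frac{- \frac{4}{L} - \frac{4}{4}}{2} = \frac{- \frac{4}{L} - 1}{2} = \frac{-1 - \frac{4}{L}}{2} = - \frac{1}{2} - \frac{2}{L}$)
$A = 16$ ($A = \left(6 - 2\right)^{2} = 4^{2} = 16$)
$146 + A B{\left(-12 \right)} = 146 + 16 \frac{-4 - -12}{2 \left(-12\right)} = 146 + 16 \cdot \frac{1}{2} \left(- \frac{1}{12}\right) \left(-4 + 12\right) = 146 + 16 \cdot \frac{1}{2} \left(- \frac{1}{12}\right) 8 = 146 + 16 \left(- \frac{1}{3}\right) = 146 - \frac{16}{3} = \frac{422}{3}$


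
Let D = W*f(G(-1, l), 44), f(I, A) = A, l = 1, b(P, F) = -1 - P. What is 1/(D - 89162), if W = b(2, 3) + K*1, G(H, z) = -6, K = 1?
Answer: -1/89250 ≈ -1.1204e-5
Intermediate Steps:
W = -2 (W = (-1 - 1*2) + 1*1 = (-1 - 2) + 1 = -3 + 1 = -2)
D = -88 (D = -2*44 = -88)
1/(D - 89162) = 1/(-88 - 89162) = 1/(-89250) = -1/89250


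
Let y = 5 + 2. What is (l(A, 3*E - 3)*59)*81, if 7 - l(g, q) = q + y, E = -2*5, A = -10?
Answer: 157707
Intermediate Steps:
y = 7
E = -10
l(g, q) = -q (l(g, q) = 7 - (q + 7) = 7 - (7 + q) = 7 + (-7 - q) = -q)
(l(A, 3*E - 3)*59)*81 = (-(3*(-10) - 3)*59)*81 = (-(-30 - 3)*59)*81 = (-1*(-33)*59)*81 = (33*59)*81 = 1947*81 = 157707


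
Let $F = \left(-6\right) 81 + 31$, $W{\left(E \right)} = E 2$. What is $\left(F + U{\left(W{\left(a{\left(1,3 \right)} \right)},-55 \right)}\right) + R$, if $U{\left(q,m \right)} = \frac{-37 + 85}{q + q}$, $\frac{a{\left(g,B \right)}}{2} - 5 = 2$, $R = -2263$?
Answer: $- \frac{19020}{7} \approx -2717.1$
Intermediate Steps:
$a{\left(g,B \right)} = 14$ ($a{\left(g,B \right)} = 10 + 2 \cdot 2 = 10 + 4 = 14$)
$W{\left(E \right)} = 2 E$
$F = -455$ ($F = -486 + 31 = -455$)
$U{\left(q,m \right)} = \frac{24}{q}$ ($U{\left(q,m \right)} = \frac{48}{2 q} = 48 \frac{1}{2 q} = \frac{24}{q}$)
$\left(F + U{\left(W{\left(a{\left(1,3 \right)} \right)},-55 \right)}\right) + R = \left(-455 + \frac{24}{2 \cdot 14}\right) - 2263 = \left(-455 + \frac{24}{28}\right) - 2263 = \left(-455 + 24 \cdot \frac{1}{28}\right) - 2263 = \left(-455 + \frac{6}{7}\right) - 2263 = - \frac{3179}{7} - 2263 = - \frac{19020}{7}$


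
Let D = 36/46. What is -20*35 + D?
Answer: -16082/23 ≈ -699.22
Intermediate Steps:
D = 18/23 (D = 36*(1/46) = 18/23 ≈ 0.78261)
-20*35 + D = -20*35 + 18/23 = -700 + 18/23 = -16082/23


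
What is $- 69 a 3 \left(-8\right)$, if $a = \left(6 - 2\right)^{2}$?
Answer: $26496$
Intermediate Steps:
$a = 16$ ($a = 4^{2} = 16$)
$- 69 a 3 \left(-8\right) = \left(-69\right) 16 \cdot 3 \left(-8\right) = \left(-1104\right) \left(-24\right) = 26496$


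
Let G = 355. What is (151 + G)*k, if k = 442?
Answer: 223652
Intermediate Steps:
(151 + G)*k = (151 + 355)*442 = 506*442 = 223652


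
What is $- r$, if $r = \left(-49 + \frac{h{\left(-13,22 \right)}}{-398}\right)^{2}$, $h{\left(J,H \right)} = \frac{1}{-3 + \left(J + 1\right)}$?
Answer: $- \frac{85573215841}{35640900} \approx -2401.0$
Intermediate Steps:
$h{\left(J,H \right)} = \frac{1}{-2 + J}$ ($h{\left(J,H \right)} = \frac{1}{-3 + \left(1 + J\right)} = \frac{1}{-2 + J}$)
$r = \frac{85573215841}{35640900}$ ($r = \left(-49 + \frac{1}{\left(-2 - 13\right) \left(-398\right)}\right)^{2} = \left(-49 + \frac{1}{-15} \left(- \frac{1}{398}\right)\right)^{2} = \left(-49 - - \frac{1}{5970}\right)^{2} = \left(-49 + \frac{1}{5970}\right)^{2} = \left(- \frac{292529}{5970}\right)^{2} = \frac{85573215841}{35640900} \approx 2401.0$)
$- r = \left(-1\right) \frac{85573215841}{35640900} = - \frac{85573215841}{35640900}$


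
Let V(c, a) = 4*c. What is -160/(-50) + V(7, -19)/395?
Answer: 1292/395 ≈ 3.2709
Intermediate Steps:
-160/(-50) + V(7, -19)/395 = -160/(-50) + (4*7)/395 = -160*(-1/50) + 28*(1/395) = 16/5 + 28/395 = 1292/395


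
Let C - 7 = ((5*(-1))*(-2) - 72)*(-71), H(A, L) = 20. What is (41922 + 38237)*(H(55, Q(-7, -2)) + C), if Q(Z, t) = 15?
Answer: 355024211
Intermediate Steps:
C = 4409 (C = 7 + ((5*(-1))*(-2) - 72)*(-71) = 7 + (-5*(-2) - 72)*(-71) = 7 + (10 - 72)*(-71) = 7 - 62*(-71) = 7 + 4402 = 4409)
(41922 + 38237)*(H(55, Q(-7, -2)) + C) = (41922 + 38237)*(20 + 4409) = 80159*4429 = 355024211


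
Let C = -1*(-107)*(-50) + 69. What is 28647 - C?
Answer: 33928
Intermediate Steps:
C = -5281 (C = 107*(-50) + 69 = -5350 + 69 = -5281)
28647 - C = 28647 - 1*(-5281) = 28647 + 5281 = 33928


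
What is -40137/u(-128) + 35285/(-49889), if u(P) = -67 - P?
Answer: -2004547178/3043229 ≈ -658.69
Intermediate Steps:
-40137/u(-128) + 35285/(-49889) = -40137/(-67 - 1*(-128)) + 35285/(-49889) = -40137/(-67 + 128) + 35285*(-1/49889) = -40137/61 - 35285/49889 = -2004547178/3043229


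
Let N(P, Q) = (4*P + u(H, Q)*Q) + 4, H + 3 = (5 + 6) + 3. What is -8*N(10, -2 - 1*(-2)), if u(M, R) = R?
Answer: -352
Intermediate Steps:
H = 11 (H = -3 + ((5 + 6) + 3) = -3 + (11 + 3) = -3 + 14 = 11)
N(P, Q) = 4 + Q**2 + 4*P (N(P, Q) = (4*P + Q*Q) + 4 = (4*P + Q**2) + 4 = (Q**2 + 4*P) + 4 = 4 + Q**2 + 4*P)
-8*N(10, -2 - 1*(-2)) = -8*(4 + (-2 - 1*(-2))**2 + 4*10) = -8*(4 + (-2 + 2)**2 + 40) = -8*(4 + 0**2 + 40) = -8*(4 + 0 + 40) = -8*44 = -352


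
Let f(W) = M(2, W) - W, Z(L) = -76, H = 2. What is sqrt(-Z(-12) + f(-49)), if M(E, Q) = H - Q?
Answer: 4*sqrt(11) ≈ 13.266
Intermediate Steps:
M(E, Q) = 2 - Q
f(W) = 2 - 2*W (f(W) = (2 - W) - W = 2 - 2*W)
sqrt(-Z(-12) + f(-49)) = sqrt(-1*(-76) + (2 - 2*(-49))) = sqrt(76 + (2 + 98)) = sqrt(76 + 100) = sqrt(176) = 4*sqrt(11)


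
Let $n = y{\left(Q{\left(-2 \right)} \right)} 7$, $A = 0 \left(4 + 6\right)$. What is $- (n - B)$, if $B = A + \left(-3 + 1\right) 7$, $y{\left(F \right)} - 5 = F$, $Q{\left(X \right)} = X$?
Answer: $-35$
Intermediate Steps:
$y{\left(F \right)} = 5 + F$
$A = 0$ ($A = 0 \cdot 10 = 0$)
$B = -14$ ($B = 0 + \left(-3 + 1\right) 7 = 0 - 14 = -14$)
$n = 21$ ($n = \left(5 - 2\right) 7 = 3 \cdot 7 = 21$)
$- (n - B) = - (21 - -14) = - (21 + 14) = \left(-1\right) 35 = -35$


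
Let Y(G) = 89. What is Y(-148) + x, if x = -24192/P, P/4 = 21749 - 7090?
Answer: 1298603/14659 ≈ 88.587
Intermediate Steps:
P = 58636 (P = 4*(21749 - 7090) = 4*14659 = 58636)
x = -6048/14659 (x = -24192/58636 = -24192*1/58636 = -6048/14659 ≈ -0.41258)
Y(-148) + x = 89 - 6048/14659 = 1298603/14659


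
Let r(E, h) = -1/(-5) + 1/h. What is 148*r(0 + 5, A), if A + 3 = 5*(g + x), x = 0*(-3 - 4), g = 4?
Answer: 3256/85 ≈ 38.306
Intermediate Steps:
x = 0 (x = 0*(-7) = 0)
A = 17 (A = -3 + 5*(4 + 0) = -3 + 5*4 = -3 + 20 = 17)
r(E, h) = 1/5 + 1/h (r(E, h) = -1*(-1/5) + 1/h = 1/5 + 1/h)
148*r(0 + 5, A) = 148*((1/5)*(5 + 17)/17) = 148*((1/5)*(1/17)*22) = 148*(22/85) = 3256/85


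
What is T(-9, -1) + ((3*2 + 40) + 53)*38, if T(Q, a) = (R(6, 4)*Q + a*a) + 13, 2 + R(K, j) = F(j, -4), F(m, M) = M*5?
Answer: 3974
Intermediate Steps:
F(m, M) = 5*M
R(K, j) = -22 (R(K, j) = -2 + 5*(-4) = -2 - 20 = -22)
T(Q, a) = 13 + a² - 22*Q (T(Q, a) = (-22*Q + a*a) + 13 = (-22*Q + a²) + 13 = (a² - 22*Q) + 13 = 13 + a² - 22*Q)
T(-9, -1) + ((3*2 + 40) + 53)*38 = (13 + (-1)² - 22*(-9)) + ((3*2 + 40) + 53)*38 = (13 + 1 + 198) + ((6 + 40) + 53)*38 = 212 + (46 + 53)*38 = 212 + 99*38 = 212 + 3762 = 3974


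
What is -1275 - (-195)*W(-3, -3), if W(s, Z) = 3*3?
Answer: 480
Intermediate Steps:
W(s, Z) = 9
-1275 - (-195)*W(-3, -3) = -1275 - (-195)*9 = -1275 - 1*(-1755) = -1275 + 1755 = 480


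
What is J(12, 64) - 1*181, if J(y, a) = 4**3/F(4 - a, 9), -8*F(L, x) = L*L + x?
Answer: -653741/3609 ≈ -181.14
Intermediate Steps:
F(L, x) = -x/8 - L**2/8 (F(L, x) = -(L*L + x)/8 = -(L**2 + x)/8 = -(x + L**2)/8 = -x/8 - L**2/8)
J(y, a) = 64/(-9/8 - (4 - a)**2/8) (J(y, a) = 4**3/(-1/8*9 - (4 - a)**2/8) = 64/(-9/8 - (4 - a)**2/8))
J(12, 64) - 1*181 = -512/(9 + (-4 + 64)**2) - 1*181 = -512/(9 + 60**2) - 181 = -512/(9 + 3600) - 181 = -512/3609 - 181 = -653741/3609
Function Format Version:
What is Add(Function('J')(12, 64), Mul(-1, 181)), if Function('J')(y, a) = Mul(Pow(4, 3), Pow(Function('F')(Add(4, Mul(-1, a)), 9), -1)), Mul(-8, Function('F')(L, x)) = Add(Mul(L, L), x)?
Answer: Rational(-653741, 3609) ≈ -181.14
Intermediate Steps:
Function('F')(L, x) = Add(Mul(Rational(-1, 8), x), Mul(Rational(-1, 8), Pow(L, 2))) (Function('F')(L, x) = Mul(Rational(-1, 8), Add(Mul(L, L), x)) = Mul(Rational(-1, 8), Add(Pow(L, 2), x)) = Mul(Rational(-1, 8), Add(x, Pow(L, 2))) = Add(Mul(Rational(-1, 8), x), Mul(Rational(-1, 8), Pow(L, 2))))
Function('J')(y, a) = Mul(64, Pow(Add(Rational(-9, 8), Mul(Rational(-1, 8), Pow(Add(4, Mul(-1, a)), 2))), -1)) (Function('J')(y, a) = Mul(Pow(4, 3), Pow(Add(Mul(Rational(-1, 8), 9), Mul(Rational(-1, 8), Pow(Add(4, Mul(-1, a)), 2))), -1)) = Mul(64, Pow(Add(Rational(-9, 8), Mul(Rational(-1, 8), Pow(Add(4, Mul(-1, a)), 2))), -1)))
Add(Function('J')(12, 64), Mul(-1, 181)) = Add(Mul(-512, Pow(Add(9, Pow(Add(-4, 64), 2)), -1)), Mul(-1, 181)) = Add(Mul(-512, Pow(Add(9, Pow(60, 2)), -1)), -181) = Add(Mul(-512, Pow(Add(9, 3600), -1)), -181) = Add(Mul(-512, Pow(3609, -1)), -181) = Add(Mul(-512, Rational(1, 3609)), -181) = Add(Rational(-512, 3609), -181) = Rational(-653741, 3609)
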